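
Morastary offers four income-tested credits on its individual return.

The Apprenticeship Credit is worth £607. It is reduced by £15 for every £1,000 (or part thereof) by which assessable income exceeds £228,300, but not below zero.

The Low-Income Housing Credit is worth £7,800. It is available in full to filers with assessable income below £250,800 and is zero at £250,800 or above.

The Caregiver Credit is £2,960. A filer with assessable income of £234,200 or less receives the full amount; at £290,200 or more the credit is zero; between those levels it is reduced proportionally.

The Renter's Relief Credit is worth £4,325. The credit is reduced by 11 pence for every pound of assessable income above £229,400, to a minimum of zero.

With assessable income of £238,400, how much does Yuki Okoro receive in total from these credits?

£14,315

Apprenticeship Credit: income exceeds £228,300 by £10,100, which is 11 full-or-partial £1,000 increments; reduction = 11 × £15 = £165, leaving £442.
Low-Income Housing Credit: £238,400 is below the £250,800 cutoff, so the full £7,800 applies.
Caregiver Credit: £238,400 is £4,200 into a £56,000 phase-out range, leaving 51,800/56,000 of the credit: £2,960 × 51,800/56,000 = £2,738.
Renter's Relief Credit: 11% of the £9,000 excess over £229,400 is £990; credit = £4,325 − £990 = £3,335.
Total: £442 + £7,800 + £2,738 + £3,335 = £14,315.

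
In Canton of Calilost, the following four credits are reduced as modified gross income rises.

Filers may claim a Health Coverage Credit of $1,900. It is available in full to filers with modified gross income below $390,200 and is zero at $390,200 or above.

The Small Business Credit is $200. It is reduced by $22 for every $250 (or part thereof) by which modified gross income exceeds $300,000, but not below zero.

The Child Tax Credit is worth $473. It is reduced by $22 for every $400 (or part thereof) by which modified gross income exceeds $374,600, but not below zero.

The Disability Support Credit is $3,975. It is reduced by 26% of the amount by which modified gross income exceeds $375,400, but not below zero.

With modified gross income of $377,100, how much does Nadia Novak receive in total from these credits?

$5,752

Health Coverage Credit: $377,100 is below the $390,200 cutoff, so the full $1,900 applies.
Small Business Credit: income exceeds $300,000 by $77,100 → 309 increments × $22 = $6,798 ≥ base, so the credit is $0.
Child Tax Credit: income exceeds $374,600 by $2,500, which is 7 full-or-partial $400 increments; reduction = 7 × $22 = $154, leaving $319.
Disability Support Credit: 26% of the $1,700 excess over $375,400 is $442; credit = $3,975 − $442 = $3,533.
Total: $1,900 + $0 + $319 + $3,533 = $5,752.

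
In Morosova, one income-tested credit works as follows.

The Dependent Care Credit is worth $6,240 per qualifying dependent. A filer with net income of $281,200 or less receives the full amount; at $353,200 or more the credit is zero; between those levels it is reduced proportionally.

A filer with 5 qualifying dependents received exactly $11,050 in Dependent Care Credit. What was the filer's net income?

$327,700

Full credit = 5 × $6,240 = $31,200.
$11,050 is 11,050/31,200 of the full $31,200, so 20,150/31,200 of the $72,000 range has been used: income = $281,200 + $72,000 × 20,150/31,200 = $327,700.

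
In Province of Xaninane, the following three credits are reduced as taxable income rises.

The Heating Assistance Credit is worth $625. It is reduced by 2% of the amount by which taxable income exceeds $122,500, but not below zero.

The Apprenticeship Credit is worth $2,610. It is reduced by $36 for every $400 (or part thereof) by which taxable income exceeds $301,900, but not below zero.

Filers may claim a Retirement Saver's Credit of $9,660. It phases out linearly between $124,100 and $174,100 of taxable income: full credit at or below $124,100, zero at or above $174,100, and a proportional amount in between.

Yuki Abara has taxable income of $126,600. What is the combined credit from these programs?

$12,330

Heating Assistance Credit: 2% of the $4,100 excess over $122,500 is $82; credit = $625 − $82 = $543.
Apprenticeship Credit: $126,600 is at or below the $301,900 threshold, so the full $2,610 applies.
Retirement Saver's Credit: $126,600 is $2,500 into a $50,000 phase-out range, leaving 47,500/50,000 of the credit: $9,660 × 47,500/50,000 = $9,177.
Total: $543 + $2,610 + $9,177 = $12,330.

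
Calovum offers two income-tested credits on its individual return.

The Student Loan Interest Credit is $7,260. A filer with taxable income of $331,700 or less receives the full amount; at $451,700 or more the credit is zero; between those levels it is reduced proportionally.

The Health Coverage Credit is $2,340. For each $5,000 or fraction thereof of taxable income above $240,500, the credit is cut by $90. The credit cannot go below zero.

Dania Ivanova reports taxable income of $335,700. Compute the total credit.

Student Loan Interest Credit: $335,700 is $4,000 into a $120,000 phase-out range, leaving 116,000/120,000 of the credit: $7,260 × 116,000/120,000 = $7,018.
Health Coverage Credit: income exceeds $240,500 by $95,200, which is 20 full-or-partial $5,000 increments; reduction = 20 × $90 = $1,800, leaving $540.
Total: $7,018 + $540 = $7,558.

$7,558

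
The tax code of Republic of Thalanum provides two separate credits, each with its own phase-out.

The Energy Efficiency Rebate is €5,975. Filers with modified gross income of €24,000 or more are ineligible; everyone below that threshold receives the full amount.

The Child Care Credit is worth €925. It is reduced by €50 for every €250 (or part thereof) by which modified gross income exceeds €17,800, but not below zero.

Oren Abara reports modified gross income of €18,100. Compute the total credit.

Energy Efficiency Rebate: €18,100 is below the €24,000 cutoff, so the full €5,975 applies.
Child Care Credit: income exceeds €17,800 by €300, which is 2 full-or-partial €250 increments; reduction = 2 × €50 = €100, leaving €825.
Total: €5,975 + €825 = €6,800.

€6,800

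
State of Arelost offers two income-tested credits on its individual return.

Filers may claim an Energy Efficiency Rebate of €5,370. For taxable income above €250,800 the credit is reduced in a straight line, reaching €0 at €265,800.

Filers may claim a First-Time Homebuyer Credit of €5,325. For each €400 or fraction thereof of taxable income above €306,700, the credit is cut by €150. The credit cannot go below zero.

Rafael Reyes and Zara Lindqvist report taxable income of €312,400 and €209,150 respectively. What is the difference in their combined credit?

Rafael (€312,400): Energy Efficiency Rebate: €312,400 is at or above €265,800, so the credit is €0. First-Time Homebuyer Credit: income exceeds €306,700 by €5,700, which is 15 full-or-partial €400 increments; reduction = 15 × €150 = €2,250, leaving €3,075. total €0 + €3,075 = €3,075
Zara (€209,150): Energy Efficiency Rebate: €209,150 is at or below the €250,800 threshold, so the full €5,370 applies. First-Time Homebuyer Credit: €209,150 is at or below the €306,700 threshold, so the full €5,325 applies. total €5,370 + €5,325 = €10,695
Difference: |€3,075 − €10,695| = €7,620.

€7,620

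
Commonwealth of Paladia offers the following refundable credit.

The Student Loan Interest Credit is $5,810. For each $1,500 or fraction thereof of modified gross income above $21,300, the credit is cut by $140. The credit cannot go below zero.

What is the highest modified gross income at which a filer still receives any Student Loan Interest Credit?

$82,800

After 41 increments the reduction is 41 × $140 = $5,740, leaving $70; one more increment wipes it out. Increment 41 ends at excess 41 × $1,500 = $61,500, so the highest qualifying income is $21,300 + $61,500 = $82,800.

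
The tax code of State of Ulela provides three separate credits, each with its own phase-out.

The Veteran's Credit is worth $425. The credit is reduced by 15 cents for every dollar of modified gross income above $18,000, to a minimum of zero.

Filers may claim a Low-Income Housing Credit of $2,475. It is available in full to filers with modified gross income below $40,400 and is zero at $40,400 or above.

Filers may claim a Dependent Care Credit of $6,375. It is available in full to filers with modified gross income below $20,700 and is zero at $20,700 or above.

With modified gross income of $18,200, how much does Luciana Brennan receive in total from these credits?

Veteran's Credit: 15% of the $200 excess over $18,000 is $30; credit = $425 − $30 = $395.
Low-Income Housing Credit: $18,200 is below the $40,400 cutoff, so the full $2,475 applies.
Dependent Care Credit: $18,200 is below the $20,700 cutoff, so the full $6,375 applies.
Total: $395 + $2,475 + $6,375 = $9,245.

$9,245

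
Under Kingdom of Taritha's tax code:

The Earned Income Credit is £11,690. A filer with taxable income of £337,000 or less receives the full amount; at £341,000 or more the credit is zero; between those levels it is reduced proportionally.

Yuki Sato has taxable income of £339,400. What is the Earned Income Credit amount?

Earned Income Credit: £339,400 is £2,400 into a £4,000 phase-out range, leaving 1,600/4,000 of the credit: £11,690 × 1,600/4,000 = £4,676.

£4,676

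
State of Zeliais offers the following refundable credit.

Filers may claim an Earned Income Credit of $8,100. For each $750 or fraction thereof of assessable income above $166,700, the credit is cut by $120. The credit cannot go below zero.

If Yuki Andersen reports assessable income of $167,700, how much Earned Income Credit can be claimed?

$7,860

Earned Income Credit: income exceeds $166,700 by $1,000, which is 2 full-or-partial $750 increments; reduction = 2 × $120 = $240, leaving $7,860.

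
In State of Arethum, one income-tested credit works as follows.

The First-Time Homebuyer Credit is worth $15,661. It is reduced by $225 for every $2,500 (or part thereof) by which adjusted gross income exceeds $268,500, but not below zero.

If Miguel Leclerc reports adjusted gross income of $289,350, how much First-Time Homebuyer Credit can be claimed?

First-Time Homebuyer Credit: income exceeds $268,500 by $20,850, which is 9 full-or-partial $2,500 increments; reduction = 9 × $225 = $2,025, leaving $13,636.

$13,636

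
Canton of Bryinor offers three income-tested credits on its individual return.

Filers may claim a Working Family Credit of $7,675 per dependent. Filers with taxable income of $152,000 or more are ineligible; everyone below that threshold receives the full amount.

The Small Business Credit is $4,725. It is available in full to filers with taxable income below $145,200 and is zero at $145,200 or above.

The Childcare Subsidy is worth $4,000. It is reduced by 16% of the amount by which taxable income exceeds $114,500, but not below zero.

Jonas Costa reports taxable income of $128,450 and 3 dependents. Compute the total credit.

Working Family Credit: base = 3 × $7,675 = $23,025. $128,450 is below the $152,000 cutoff, so the full $23,025 applies.
Small Business Credit: $128,450 is below the $145,200 cutoff, so the full $4,725 applies.
Childcare Subsidy: 16% of the $13,950 excess over $114,500 is $2,232; credit = $4,000 − $2,232 = $1,768.
Total: $23,025 + $4,725 + $1,768 = $29,518.

$29,518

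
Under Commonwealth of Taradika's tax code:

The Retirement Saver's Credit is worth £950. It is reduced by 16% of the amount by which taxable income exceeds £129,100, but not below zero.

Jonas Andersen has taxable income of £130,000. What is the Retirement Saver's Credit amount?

£806

Retirement Saver's Credit: 16% of the £900 excess over £129,100 is £144; credit = £950 − £144 = £806.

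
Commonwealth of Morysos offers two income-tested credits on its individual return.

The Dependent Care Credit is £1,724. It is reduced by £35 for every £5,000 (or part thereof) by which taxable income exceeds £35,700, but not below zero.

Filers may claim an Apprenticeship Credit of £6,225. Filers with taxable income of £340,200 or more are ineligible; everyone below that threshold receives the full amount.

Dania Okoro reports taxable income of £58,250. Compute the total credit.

£7,774

Dependent Care Credit: income exceeds £35,700 by £22,550, which is 5 full-or-partial £5,000 increments; reduction = 5 × £35 = £175, leaving £1,549.
Apprenticeship Credit: £58,250 is below the £340,200 cutoff, so the full £6,225 applies.
Total: £1,549 + £6,225 = £7,774.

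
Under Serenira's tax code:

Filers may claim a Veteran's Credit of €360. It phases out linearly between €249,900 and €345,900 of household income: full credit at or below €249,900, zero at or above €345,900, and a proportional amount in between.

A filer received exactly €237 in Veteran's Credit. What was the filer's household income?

€282,700

€237 is 237/360 of the full €360, so 123/360 of the €96,000 range has been used: income = €249,900 + €96,000 × 123/360 = €282,700.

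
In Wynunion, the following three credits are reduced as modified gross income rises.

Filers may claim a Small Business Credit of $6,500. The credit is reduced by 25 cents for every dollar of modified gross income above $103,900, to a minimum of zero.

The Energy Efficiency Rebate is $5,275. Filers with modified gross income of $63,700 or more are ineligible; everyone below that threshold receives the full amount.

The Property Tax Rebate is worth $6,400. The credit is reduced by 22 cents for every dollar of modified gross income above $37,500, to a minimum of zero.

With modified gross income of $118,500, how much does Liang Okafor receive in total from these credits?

Small Business Credit: 25% of the $14,600 excess over $103,900 is $3,650; credit = $6,500 − $3,650 = $2,850.
Energy Efficiency Rebate: $118,500 meets or exceeds the $63,700 cutoff, so the credit is $0.
Property Tax Rebate: 22% of the $81,000 excess over $37,500 is $17,820 ≥ base, so the credit is $0.
Total: $2,850 + $0 + $0 = $2,850.

$2,850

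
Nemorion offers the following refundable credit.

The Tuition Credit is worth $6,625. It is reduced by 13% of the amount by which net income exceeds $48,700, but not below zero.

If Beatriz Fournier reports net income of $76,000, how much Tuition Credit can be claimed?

Tuition Credit: 13% of the $27,300 excess over $48,700 is $3,549; credit = $6,625 − $3,549 = $3,076.

$3,076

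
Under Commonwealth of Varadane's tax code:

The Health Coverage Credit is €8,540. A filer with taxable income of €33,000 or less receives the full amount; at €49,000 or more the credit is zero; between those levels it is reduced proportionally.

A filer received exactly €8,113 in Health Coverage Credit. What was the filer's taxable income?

€33,800

€8,113 is 8,113/8,540 of the full €8,540, so 427/8,540 of the €16,000 range has been used: income = €33,000 + €16,000 × 427/8,540 = €33,800.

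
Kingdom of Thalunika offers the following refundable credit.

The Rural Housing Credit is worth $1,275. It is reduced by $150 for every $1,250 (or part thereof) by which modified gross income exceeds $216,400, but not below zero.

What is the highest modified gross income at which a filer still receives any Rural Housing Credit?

$226,400

After 8 increments the reduction is 8 × $150 = $1,200, leaving $75; one more increment wipes it out. Increment 8 ends at excess 8 × $1,250 = $10,000, so the highest qualifying income is $216,400 + $10,000 = $226,400.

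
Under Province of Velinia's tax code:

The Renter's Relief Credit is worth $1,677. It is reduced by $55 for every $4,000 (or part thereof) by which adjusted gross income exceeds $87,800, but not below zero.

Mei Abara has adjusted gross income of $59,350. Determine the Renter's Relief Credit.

Renter's Relief Credit: $59,350 is at or below the $87,800 threshold, so the full $1,677 applies.

$1,677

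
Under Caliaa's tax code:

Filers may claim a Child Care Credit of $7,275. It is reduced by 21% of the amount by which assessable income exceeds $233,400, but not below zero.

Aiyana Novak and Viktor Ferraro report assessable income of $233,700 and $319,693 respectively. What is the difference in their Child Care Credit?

$7,212

Aiyana ($233,700): Child Care Credit: 21% of the $300 excess over $233,400 is $63; credit = $7,275 − $63 = $7,212.
Viktor ($319,693): Child Care Credit: 21% of the $86,293 excess over $233,400 is $18,121.53 ≥ base, so the credit is $0.
Difference: |$7,212 − $0| = $7,212.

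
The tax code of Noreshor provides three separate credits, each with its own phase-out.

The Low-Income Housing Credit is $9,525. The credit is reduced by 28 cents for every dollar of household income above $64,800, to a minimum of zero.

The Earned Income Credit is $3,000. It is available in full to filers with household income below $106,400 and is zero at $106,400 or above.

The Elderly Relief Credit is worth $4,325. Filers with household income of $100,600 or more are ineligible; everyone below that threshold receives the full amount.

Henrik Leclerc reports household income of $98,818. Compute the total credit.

Low-Income Housing Credit: 28% of the $34,018 excess over $64,800 is $9,525.04 ≥ base, so the credit is $0.
Earned Income Credit: $98,818 is below the $106,400 cutoff, so the full $3,000 applies.
Elderly Relief Credit: $98,818 is below the $100,600 cutoff, so the full $4,325 applies.
Total: $0 + $3,000 + $4,325 = $7,325.

$7,325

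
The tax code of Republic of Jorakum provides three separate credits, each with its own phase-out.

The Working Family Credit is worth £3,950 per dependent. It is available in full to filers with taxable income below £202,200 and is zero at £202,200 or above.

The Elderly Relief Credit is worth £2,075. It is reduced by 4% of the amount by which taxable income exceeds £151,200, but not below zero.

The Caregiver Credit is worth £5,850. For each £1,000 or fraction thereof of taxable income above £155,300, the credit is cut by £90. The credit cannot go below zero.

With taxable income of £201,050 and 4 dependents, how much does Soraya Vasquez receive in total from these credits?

Working Family Credit: base = 4 × £3,950 = £15,800. £201,050 is below the £202,200 cutoff, so the full £15,800 applies.
Elderly Relief Credit: 4% of the £49,850 excess over £151,200 is £1,994; credit = £2,075 − £1,994 = £81.
Caregiver Credit: income exceeds £155,300 by £45,750, which is 46 full-or-partial £1,000 increments; reduction = 46 × £90 = £4,140, leaving £1,710.
Total: £15,800 + £81 + £1,710 = £17,591.

£17,591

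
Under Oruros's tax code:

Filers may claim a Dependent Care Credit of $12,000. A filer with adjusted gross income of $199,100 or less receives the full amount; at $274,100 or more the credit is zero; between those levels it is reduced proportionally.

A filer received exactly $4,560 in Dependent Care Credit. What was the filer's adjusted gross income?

$245,600

$4,560 is 4,560/12,000 of the full $12,000, so 7,440/12,000 of the $75,000 range has been used: income = $199,100 + $75,000 × 7,440/12,000 = $245,600.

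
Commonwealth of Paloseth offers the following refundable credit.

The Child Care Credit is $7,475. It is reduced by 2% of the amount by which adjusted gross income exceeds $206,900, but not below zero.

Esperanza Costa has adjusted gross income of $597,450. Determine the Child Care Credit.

Child Care Credit: 2% of the $390,550 excess over $206,900 is $7,811 ≥ base, so the credit is $0.

$0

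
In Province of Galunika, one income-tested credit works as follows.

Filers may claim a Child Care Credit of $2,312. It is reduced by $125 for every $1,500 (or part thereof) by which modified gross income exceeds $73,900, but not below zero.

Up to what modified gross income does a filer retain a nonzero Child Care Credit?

$100,900

After 18 increments the reduction is 18 × $125 = $2,250, leaving $62; one more increment wipes it out. Increment 18 ends at excess 18 × $1,500 = $27,000, so the highest qualifying income is $73,900 + $27,000 = $100,900.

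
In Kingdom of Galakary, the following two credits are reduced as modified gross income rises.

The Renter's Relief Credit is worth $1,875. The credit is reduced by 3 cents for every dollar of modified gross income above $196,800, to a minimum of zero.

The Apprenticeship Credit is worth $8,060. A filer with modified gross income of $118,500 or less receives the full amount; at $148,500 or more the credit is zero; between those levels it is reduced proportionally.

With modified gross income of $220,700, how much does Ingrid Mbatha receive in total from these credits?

Renter's Relief Credit: 3% of the $23,900 excess over $196,800 is $717; credit = $1,875 − $717 = $1,158.
Apprenticeship Credit: $220,700 is at or above $148,500, so the credit is $0.
Total: $1,158 + $0 = $1,158.

$1,158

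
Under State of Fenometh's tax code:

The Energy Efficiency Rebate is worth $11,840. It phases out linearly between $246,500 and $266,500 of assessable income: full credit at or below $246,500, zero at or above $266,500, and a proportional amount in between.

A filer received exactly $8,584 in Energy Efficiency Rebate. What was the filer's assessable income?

$252,000

$8,584 is 8,584/11,840 of the full $11,840, so 3,256/11,840 of the $20,000 range has been used: income = $246,500 + $20,000 × 3,256/11,840 = $252,000.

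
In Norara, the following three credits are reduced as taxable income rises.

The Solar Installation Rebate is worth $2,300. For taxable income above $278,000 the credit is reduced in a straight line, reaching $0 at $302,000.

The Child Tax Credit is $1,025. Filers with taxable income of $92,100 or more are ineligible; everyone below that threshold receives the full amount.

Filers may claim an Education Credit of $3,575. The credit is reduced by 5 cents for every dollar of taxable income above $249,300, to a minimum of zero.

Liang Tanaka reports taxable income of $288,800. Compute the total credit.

Solar Installation Rebate: $288,800 is $10,800 into a $24,000 phase-out range, leaving 13,200/24,000 of the credit: $2,300 × 13,200/24,000 = $1,265.
Child Tax Credit: $288,800 meets or exceeds the $92,100 cutoff, so the credit is $0.
Education Credit: 5% of the $39,500 excess over $249,300 is $1,975; credit = $3,575 − $1,975 = $1,600.
Total: $1,265 + $0 + $1,600 = $2,865.

$2,865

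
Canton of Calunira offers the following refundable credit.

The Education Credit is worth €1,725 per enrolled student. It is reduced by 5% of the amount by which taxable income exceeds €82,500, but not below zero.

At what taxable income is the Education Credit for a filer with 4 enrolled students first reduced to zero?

€220,500

Full credit = 4 × €1,725 = €6,900.
The credit falls by 5% of each euro above €82,500, so it reaches zero when the excess is €6,900 / 5% = €138,000: income = €82,500 + €138,000 = €220,500.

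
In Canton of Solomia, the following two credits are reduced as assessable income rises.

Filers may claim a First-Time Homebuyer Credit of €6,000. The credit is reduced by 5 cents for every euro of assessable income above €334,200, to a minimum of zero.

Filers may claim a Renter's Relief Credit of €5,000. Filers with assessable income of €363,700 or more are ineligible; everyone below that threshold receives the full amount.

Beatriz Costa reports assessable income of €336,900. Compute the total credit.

€10,865

First-Time Homebuyer Credit: 5% of the €2,700 excess over €334,200 is €135; credit = €6,000 − €135 = €5,865.
Renter's Relief Credit: €336,900 is below the €363,700 cutoff, so the full €5,000 applies.
Total: €5,865 + €5,000 = €10,865.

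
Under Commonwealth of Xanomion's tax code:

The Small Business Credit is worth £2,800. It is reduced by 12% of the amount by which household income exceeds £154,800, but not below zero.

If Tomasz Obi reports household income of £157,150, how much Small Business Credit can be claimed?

Small Business Credit: 12% of the £2,350 excess over £154,800 is £282; credit = £2,800 − £282 = £2,518.

£2,518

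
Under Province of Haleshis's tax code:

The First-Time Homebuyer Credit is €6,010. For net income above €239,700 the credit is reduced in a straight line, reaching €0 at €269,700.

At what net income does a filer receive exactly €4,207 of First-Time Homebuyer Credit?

€4,207 is 4,207/6,010 of the full €6,010, so 1,803/6,010 of the €30,000 range has been used: income = €239,700 + €30,000 × 1,803/6,010 = €248,700.

€248,700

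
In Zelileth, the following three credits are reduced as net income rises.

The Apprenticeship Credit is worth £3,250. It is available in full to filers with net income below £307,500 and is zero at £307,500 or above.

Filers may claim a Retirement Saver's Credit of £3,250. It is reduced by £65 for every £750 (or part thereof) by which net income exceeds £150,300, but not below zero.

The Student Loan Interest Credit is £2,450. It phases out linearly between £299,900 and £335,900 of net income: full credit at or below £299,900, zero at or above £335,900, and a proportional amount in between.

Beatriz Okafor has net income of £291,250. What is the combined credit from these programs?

£5,700

Apprenticeship Credit: £291,250 is below the £307,500 cutoff, so the full £3,250 applies.
Retirement Saver's Credit: income exceeds £150,300 by £140,950 → 188 increments × £65 = £12,220 ≥ base, so the credit is £0.
Student Loan Interest Credit: £291,250 is at or below the £299,900 threshold, so the full £2,450 applies.
Total: £3,250 + £0 + £2,450 = £5,700.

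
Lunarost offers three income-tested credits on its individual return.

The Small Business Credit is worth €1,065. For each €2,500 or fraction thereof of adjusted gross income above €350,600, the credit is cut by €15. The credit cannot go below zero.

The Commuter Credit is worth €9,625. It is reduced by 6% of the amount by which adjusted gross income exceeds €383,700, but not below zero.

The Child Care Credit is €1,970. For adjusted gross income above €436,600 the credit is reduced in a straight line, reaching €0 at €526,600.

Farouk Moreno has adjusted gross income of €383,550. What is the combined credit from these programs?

Small Business Credit: income exceeds €350,600 by €32,950, which is 14 full-or-partial €2,500 increments; reduction = 14 × €15 = €210, leaving €855.
Commuter Credit: €383,550 is at or below the €383,700 threshold, so the full €9,625 applies.
Child Care Credit: €383,550 is at or below the €436,600 threshold, so the full €1,970 applies.
Total: €855 + €9,625 + €1,970 = €12,450.

€12,450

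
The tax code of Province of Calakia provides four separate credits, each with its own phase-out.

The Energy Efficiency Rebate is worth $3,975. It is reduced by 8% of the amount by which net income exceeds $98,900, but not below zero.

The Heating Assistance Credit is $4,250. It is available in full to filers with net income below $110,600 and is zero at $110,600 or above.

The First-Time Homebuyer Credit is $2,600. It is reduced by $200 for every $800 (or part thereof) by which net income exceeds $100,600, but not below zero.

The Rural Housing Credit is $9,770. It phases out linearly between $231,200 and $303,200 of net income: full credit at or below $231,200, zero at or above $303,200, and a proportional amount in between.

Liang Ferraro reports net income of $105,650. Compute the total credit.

Energy Efficiency Rebate: 8% of the $6,750 excess over $98,900 is $540; credit = $3,975 − $540 = $3,435.
Heating Assistance Credit: $105,650 is below the $110,600 cutoff, so the full $4,250 applies.
First-Time Homebuyer Credit: income exceeds $100,600 by $5,050, which is 7 full-or-partial $800 increments; reduction = 7 × $200 = $1,400, leaving $1,200.
Rural Housing Credit: $105,650 is at or below the $231,200 threshold, so the full $9,770 applies.
Total: $3,435 + $4,250 + $1,200 + $9,770 = $18,655.

$18,655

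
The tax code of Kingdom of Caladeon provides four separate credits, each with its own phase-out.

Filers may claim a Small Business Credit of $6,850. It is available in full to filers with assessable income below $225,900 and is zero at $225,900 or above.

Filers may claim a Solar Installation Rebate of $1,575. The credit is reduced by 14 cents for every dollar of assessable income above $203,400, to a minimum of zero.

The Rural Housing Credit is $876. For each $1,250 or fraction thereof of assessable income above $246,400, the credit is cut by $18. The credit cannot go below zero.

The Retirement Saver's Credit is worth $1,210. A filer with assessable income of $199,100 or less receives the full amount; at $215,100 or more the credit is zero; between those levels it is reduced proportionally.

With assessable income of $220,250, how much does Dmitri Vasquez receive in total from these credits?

$7,726

Small Business Credit: $220,250 is below the $225,900 cutoff, so the full $6,850 applies.
Solar Installation Rebate: 14% of the $16,850 excess over $203,400 is $2,359 ≥ base, so the credit is $0.
Rural Housing Credit: $220,250 is at or below the $246,400 threshold, so the full $876 applies.
Retirement Saver's Credit: $220,250 is at or above $215,100, so the credit is $0.
Total: $6,850 + $0 + $876 + $0 = $7,726.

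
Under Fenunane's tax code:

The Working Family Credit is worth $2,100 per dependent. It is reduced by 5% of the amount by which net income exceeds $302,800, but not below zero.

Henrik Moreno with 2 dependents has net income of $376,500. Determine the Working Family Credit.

Working Family Credit: base = 2 × $2,100 = $4,200. 5% of the $73,700 excess over $302,800 is $3,685; credit = $4,200 − $3,685 = $515.

$515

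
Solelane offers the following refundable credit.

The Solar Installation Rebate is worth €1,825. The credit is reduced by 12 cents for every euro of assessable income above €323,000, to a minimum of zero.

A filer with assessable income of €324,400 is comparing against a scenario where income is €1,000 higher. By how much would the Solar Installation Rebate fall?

At €324,400 — 12% of the €1,400 excess over €323,000 is €168; credit = €1,825 − €168 = €1,657.
At €325,400 — 12% of the €2,400 excess over €323,000 is €288; credit = €1,825 − €288 = €1,537.
Lost: €1,657 − €1,537 = €120.

€120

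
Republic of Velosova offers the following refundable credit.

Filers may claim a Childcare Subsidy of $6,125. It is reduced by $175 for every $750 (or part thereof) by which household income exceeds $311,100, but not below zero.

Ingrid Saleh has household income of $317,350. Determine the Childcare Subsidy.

$4,550

Childcare Subsidy: income exceeds $311,100 by $6,250, which is 9 full-or-partial $750 increments; reduction = 9 × $175 = $1,575, leaving $4,550.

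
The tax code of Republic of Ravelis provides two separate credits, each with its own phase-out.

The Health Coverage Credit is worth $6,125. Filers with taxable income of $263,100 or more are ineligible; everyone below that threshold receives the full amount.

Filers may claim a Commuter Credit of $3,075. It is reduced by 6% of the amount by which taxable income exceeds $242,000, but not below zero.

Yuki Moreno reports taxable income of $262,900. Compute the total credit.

$7,946

Health Coverage Credit: $262,900 is below the $263,100 cutoff, so the full $6,125 applies.
Commuter Credit: 6% of the $20,900 excess over $242,000 is $1,254; credit = $3,075 − $1,254 = $1,821.
Total: $6,125 + $1,821 = $7,946.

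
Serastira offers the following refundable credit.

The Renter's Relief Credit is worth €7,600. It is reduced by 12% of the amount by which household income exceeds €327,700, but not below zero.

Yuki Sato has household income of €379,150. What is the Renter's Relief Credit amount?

€1,426

Renter's Relief Credit: 12% of the €51,450 excess over €327,700 is €6,174; credit = €7,600 − €6,174 = €1,426.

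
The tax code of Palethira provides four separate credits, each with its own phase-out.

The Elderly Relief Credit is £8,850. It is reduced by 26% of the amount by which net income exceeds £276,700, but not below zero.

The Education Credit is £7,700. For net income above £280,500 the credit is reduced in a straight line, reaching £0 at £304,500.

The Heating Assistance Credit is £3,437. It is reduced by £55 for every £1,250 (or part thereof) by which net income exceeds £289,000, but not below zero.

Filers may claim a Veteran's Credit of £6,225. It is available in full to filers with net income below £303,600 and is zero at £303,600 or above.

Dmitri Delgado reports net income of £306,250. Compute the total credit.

Elderly Relief Credit: 26% of the £29,550 excess over £276,700 is £7,683; credit = £8,850 − £7,683 = £1,167.
Education Credit: £306,250 is at or above £304,500, so the credit is £0.
Heating Assistance Credit: income exceeds £289,000 by £17,250, which is 14 full-or-partial £1,250 increments; reduction = 14 × £55 = £770, leaving £2,667.
Veteran's Credit: £306,250 meets or exceeds the £303,600 cutoff, so the credit is £0.
Total: £1,167 + £0 + £2,667 + £0 = £3,834.

£3,834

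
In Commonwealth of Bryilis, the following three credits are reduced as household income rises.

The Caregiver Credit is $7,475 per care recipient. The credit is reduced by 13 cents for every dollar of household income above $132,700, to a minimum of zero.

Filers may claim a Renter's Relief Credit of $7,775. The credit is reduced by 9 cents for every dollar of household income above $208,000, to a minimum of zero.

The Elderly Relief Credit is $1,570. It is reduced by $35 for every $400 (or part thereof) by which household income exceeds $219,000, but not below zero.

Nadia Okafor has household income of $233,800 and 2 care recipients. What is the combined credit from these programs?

Caregiver Credit: base = 2 × $7,475 = $14,950. 13% of the $101,100 excess over $132,700 is $13,143; credit = $14,950 − $13,143 = $1,807.
Renter's Relief Credit: 9% of the $25,800 excess over $208,000 is $2,322; credit = $7,775 − $2,322 = $5,453.
Elderly Relief Credit: income exceeds $219,000 by $14,800, which is 37 full-or-partial $400 increments; reduction = 37 × $35 = $1,295, leaving $275.
Total: $1,807 + $5,453 + $275 = $7,535.

$7,535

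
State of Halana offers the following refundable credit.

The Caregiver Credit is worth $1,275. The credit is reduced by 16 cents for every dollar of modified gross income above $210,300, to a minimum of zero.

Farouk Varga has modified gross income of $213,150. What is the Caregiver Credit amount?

$819

Caregiver Credit: 16% of the $2,850 excess over $210,300 is $456; credit = $1,275 − $456 = $819.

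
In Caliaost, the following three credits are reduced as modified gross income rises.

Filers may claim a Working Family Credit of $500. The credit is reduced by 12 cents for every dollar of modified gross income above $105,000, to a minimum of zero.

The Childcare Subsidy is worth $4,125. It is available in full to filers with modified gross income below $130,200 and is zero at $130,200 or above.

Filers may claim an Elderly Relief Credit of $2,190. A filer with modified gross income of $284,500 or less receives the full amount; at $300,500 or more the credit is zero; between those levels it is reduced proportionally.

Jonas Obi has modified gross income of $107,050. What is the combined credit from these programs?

$6,569

Working Family Credit: 12% of the $2,050 excess over $105,000 is $246; credit = $500 − $246 = $254.
Childcare Subsidy: $107,050 is below the $130,200 cutoff, so the full $4,125 applies.
Elderly Relief Credit: $107,050 is at or below the $284,500 threshold, so the full $2,190 applies.
Total: $254 + $4,125 + $2,190 = $6,569.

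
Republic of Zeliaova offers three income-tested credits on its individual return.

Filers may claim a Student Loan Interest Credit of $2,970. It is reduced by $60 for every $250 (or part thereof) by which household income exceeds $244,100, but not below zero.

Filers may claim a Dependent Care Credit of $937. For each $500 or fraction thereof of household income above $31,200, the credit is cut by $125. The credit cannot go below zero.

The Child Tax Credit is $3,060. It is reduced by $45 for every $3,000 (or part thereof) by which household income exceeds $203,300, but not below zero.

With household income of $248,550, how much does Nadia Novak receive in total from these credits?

Student Loan Interest Credit: income exceeds $244,100 by $4,450, which is 18 full-or-partial $250 increments; reduction = 18 × $60 = $1,080, leaving $1,890.
Dependent Care Credit: income exceeds $31,200 by $217,350 → 435 increments × $125 = $54,375 ≥ base, so the credit is $0.
Child Tax Credit: income exceeds $203,300 by $45,250, which is 16 full-or-partial $3,000 increments; reduction = 16 × $45 = $720, leaving $2,340.
Total: $1,890 + $0 + $2,340 = $4,230.

$4,230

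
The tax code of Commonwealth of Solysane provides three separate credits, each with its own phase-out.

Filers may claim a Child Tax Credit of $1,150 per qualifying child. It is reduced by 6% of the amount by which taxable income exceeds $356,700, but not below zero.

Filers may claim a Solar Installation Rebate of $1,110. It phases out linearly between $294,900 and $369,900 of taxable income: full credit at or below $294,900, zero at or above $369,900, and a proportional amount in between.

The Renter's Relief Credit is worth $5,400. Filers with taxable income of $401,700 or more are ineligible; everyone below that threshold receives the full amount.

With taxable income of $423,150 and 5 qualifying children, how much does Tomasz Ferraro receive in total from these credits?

Child Tax Credit: base = 5 × $1,150 = $5,750. 6% of the $66,450 excess over $356,700 is $3,987; credit = $5,750 − $3,987 = $1,763.
Solar Installation Rebate: $423,150 is at or above $369,900, so the credit is $0.
Renter's Relief Credit: $423,150 meets or exceeds the $401,700 cutoff, so the credit is $0.
Total: $1,763 + $0 + $0 = $1,763.

$1,763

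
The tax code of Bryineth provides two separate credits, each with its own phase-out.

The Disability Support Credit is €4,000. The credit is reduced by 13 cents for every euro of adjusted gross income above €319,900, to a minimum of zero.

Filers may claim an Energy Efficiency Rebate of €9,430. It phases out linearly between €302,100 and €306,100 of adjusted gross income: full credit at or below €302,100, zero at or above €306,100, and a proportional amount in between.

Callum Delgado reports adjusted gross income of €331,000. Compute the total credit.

€2,557

Disability Support Credit: 13% of the €11,100 excess over €319,900 is €1,443; credit = €4,000 − €1,443 = €2,557.
Energy Efficiency Rebate: €331,000 is at or above €306,100, so the credit is €0.
Total: €2,557 + €0 = €2,557.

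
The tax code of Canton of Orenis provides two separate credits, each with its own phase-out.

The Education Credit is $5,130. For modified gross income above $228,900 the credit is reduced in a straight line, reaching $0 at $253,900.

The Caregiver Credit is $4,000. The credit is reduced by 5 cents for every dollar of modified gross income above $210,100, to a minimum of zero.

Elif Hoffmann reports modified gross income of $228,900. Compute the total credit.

Education Credit: $228,900 is at or below the $228,900 threshold, so the full $5,130 applies.
Caregiver Credit: 5% of the $18,800 excess over $210,100 is $940; credit = $4,000 − $940 = $3,060.
Total: $5,130 + $3,060 = $8,190.

$8,190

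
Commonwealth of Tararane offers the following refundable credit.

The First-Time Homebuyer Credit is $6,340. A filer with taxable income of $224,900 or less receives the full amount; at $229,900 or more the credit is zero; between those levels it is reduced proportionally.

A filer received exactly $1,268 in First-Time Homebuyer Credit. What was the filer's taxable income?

$1,268 is 1,268/6,340 of the full $6,340, so 5,072/6,340 of the $5,000 range has been used: income = $224,900 + $5,000 × 5,072/6,340 = $228,900.

$228,900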